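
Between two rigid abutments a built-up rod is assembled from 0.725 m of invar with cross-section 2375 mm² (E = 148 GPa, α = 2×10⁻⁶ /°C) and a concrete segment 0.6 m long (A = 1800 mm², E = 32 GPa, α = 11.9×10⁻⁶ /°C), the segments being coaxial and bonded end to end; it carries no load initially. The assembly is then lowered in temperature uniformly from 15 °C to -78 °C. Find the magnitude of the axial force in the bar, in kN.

With the walls removed the bar would change length by δ_free = Σ αᵢΔT Lᵢ = 2×10⁻⁶×93×725 + 11.9×10⁻⁶×93×600 = 0.7989 mm.
The rigid supports impose zero overall length change; the single axial force P common to all segments must satisfy P Σ Lᵢ/(AᵢEᵢ) = δ_free.
The series flexibility is Σ Lᵢ/(AᵢEᵢ) = 725/(2375×148×10³) + 600/(1800×32×10³) = 1.248×10⁻⁵ mm/N.
So P = 0.7989 / 1.248×10⁻⁵ = 64.02 kN, tensile.

P ≈ 64 kN (tensile)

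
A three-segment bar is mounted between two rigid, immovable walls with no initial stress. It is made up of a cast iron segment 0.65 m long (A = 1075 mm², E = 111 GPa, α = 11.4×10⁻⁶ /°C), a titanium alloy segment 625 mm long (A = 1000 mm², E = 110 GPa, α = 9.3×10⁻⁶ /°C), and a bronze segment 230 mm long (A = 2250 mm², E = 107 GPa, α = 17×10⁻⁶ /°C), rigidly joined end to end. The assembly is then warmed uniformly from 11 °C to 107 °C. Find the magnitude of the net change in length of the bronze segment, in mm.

Free thermal expansion of the whole bar: Σ αᵢΔT Lᵢ = 11.4×10⁻⁶×96×650 + 9.3×10⁻⁶×96×625 + 17×10⁻⁶×96×230 = 1.645 mm.
Since the ends are fixed, an axial force P builds up, equal in every segment, with P · Σ Lᵢ/(AᵢEᵢ) = δ_free.
The series flexibility is Σ Lᵢ/(AᵢEᵢ) = 650/(1075×111×10³) + 625/(1000×110×10³) + 230/(2250×107×10³) = 1.208×10⁻⁵ mm/N.
So P = 1.645 / 1.208×10⁻⁵ = 136.1 kN, compressive.
For the bronze segment, free thermal change = 17×10⁻⁶×96×230 = 0.3754 mm and elastic change from P = 136100×230/(2250×107×10³) = 0.13 mm; these oppose, so the net change is 0.245 mm (segment lengthens).

|ΔL| ≈ 0.245 mm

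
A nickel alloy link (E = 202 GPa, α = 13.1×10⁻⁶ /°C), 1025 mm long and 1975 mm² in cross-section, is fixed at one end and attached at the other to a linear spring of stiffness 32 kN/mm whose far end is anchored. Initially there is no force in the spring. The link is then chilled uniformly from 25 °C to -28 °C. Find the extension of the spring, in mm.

δ ≈ 0.658 mm

If the spring were absent the link would shorten by αΔT L = 13.1×10⁻⁶ × 53 × 1025 = 0.7117 mm.
Let P be the tensile force in the spring. The link extends elastically by PL/(AE) and the spring stretches by P/k; together these equal δ_free.
P [ L/(AE) + 1/k ] = δ_free → P [ 1025/(1975×202×10³) + 1/(32×10³) ] = 0.7117.
P = 0.7117 / 3.382×10⁻⁵ = 21040 N.
Spring extension = P/k = 21040/(32×10³) = 0.6576 mm.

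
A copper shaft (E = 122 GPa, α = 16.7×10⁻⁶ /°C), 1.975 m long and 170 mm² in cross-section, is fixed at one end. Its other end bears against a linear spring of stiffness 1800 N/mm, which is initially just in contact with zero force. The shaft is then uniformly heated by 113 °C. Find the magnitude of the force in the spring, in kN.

The unrestrained thermal change is αΔT L = 16.7×10⁻⁶ × 113 × 1975 = 3.727 mm.
Let P be the compressive force at the spring. The shaft shortens elastically by PL/(AE) and the spring compresses by P/k; together these equal δ_free.
P [ L/(AE) + 1/k ] = δ_free → P [ 1975/(170×122×10³) + 1/(1800) ] = 3.727.
P = 3.727 / 0.0006508 = 5727 N.

P ≈ 5.73 kN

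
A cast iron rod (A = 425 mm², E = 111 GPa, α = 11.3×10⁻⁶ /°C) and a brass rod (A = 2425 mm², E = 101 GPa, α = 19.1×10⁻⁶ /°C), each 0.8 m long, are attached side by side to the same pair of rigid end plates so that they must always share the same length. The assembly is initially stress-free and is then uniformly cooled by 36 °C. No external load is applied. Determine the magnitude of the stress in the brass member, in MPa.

Both members must finish at the same length. With the larger α, the brass tends to over-contract; the plates restrain it, putting the brass in tension and the cast iron in compression. With no external load the two internal forces are equal and opposite, magnitude P.
Compatibility of the two members (thermal + elastic change equal): (α₁ − α₂)ΔT = P·[1/(A₁E₁) + 1/(A₂E₂)].
|α₁ − α₂|·ΔT = 7.8×10⁻⁶ × 36 = 0.0002808.
1/(A₁E₁) + 1/(A₂E₂) = 1/(425×111×10³) + 1/(2425×101×10³) = 2.528×10⁻⁸ N⁻¹.
So P = 0.0002808 / 2.528×10⁻⁸ = 11.11 kN.
σ_{brass} = P/A₂ = 11110/2425 = 4.58 MPa, tensile.

σ ≈ 4.58 MPa (tensile)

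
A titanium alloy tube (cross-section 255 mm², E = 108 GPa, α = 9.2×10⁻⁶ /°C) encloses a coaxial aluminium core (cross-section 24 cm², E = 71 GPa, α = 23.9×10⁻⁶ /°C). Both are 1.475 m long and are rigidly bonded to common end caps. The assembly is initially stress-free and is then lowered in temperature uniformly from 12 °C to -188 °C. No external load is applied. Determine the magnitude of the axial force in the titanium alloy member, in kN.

Both members must finish at the same length. With the larger α, the aluminium tends to over-contract; the plates restrain it, putting the aluminium in tension and the titanium alloy in compression. With no external load the two internal forces are equal and opposite, magnitude P.
Setting the final lengths equal and cancelling L: (α₁ − α₂)ΔT = P/(A₁E₁) + P/(A₂E₂).
|α₁ − α₂|·ΔT = 14.7×10⁻⁶ × 200 = 0.00294.
1/(A₁E₁) + 1/(A₂E₂) = 1/(255×108×10³) + 1/(2400×71×10³) = 4.218×10⁻⁸ N⁻¹.
P = 0.00294 / 4.218×10⁻⁸ = 69700 N = 69.7 kN.

P ≈ 69.7 kN (compressive in the titanium alloy)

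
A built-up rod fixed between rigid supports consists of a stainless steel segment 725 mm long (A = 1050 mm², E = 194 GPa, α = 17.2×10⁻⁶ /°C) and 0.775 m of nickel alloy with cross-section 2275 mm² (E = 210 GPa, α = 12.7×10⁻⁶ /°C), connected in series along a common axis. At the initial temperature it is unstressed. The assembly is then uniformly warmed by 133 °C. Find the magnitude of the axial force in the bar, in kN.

P ≈ 573 kN (compressive)

If the supports were absent, the total length change would be Σ αᵢΔT Lᵢ = 17.2×10⁻⁶×133×725 + 12.7×10⁻⁶×133×775 = 2.968 mm.
The walls prevent any net length change, so an axial force P (same in every segment) develops. Compatibility: P · Σ Lᵢ/(AᵢEᵢ) = δ_free.
Σ Lᵢ/(AᵢEᵢ) = 725/(1050×194×10³) + 775/(2275×210×10³) = 5.181×10⁻⁶ mm/N.
So P = 2.968 / 5.181×10⁻⁶ = 572.7 kN, compressive.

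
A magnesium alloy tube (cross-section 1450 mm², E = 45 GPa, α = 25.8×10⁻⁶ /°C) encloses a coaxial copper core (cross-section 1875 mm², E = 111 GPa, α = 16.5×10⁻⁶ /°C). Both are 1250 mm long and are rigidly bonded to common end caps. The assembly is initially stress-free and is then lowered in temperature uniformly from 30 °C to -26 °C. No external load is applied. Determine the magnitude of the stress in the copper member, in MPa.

Equilibrium of a rigid end plate with no external load gives equal and opposite internal forces ±P in the two members. Since α_{magnesium alloy} > α_{copper}, cooling drives the magnesium alloy into tension and the copper into compression.
Setting the final lengths equal and cancelling L: (α₁ − α₂)ΔT = P/(A₁E₁) + P/(A₂E₂).
|α₁ − α₂|·ΔT = 9.3×10⁻⁶ × 56 = 0.0005208.
1/(A₁E₁) + 1/(A₂E₂) = 1/(1450×45×10³) + 1/(1875×111×10³) = 2.013×10⁻⁸ N⁻¹.
P = 0.0005208 / 2.013×10⁻⁸ = 25870 N = 25.87 kN.
σ_{copper} = P/A₂ = 25870/1875 = 13.8 MPa, compressive.

σ ≈ 13.8 MPa (compressive)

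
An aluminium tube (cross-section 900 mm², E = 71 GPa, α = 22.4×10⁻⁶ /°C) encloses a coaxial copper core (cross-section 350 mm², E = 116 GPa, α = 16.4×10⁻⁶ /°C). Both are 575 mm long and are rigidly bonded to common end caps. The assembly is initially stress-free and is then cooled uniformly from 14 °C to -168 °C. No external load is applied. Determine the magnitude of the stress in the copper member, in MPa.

σ ≈ 77.5 MPa (compressive)

The aluminium has the larger α, so on cooling it would change length more than the copper if both were free. The rigid plates force a common final length, so the aluminium is put into tension and the copper into compression, with equal and opposite forces P (no external load).
Compatibility of the two members (thermal + elastic change equal): (α₁ − α₂)ΔT = P·[1/(A₁E₁) + 1/(A₂E₂)].
|α₁ − α₂|·ΔT = 6×10⁻⁶ × 182 = 0.001092.
1/(A₁E₁) + 1/(A₂E₂) = 1/(900×71×10³) + 1/(350×116×10³) = 4.028×10⁻⁸ N⁻¹.
P = 0.001092 / 4.028×10⁻⁸ = 27110 N = 27.11 kN.
σ_{copper} = P/A₂ = 27110/350 = 77.46 MPa, compressive.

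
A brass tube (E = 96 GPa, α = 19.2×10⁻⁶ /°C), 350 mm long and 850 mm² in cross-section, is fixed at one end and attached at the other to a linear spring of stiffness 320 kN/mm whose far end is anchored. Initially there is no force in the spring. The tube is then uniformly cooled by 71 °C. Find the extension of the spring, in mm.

δ ≈ 0.201 mm

The unrestrained thermal change is αΔT L = 19.2×10⁻⁶ × 71 × 350 = 0.4771 mm.
Let P be the tensile force in the spring. The tube extends elastically by PL/(AE) and the spring stretches by P/k; together these equal δ_free.
P [ L/(AE) + 1/k ] = δ_free → P [ 350/(850×96×10³) + 1/(320×10³) ] = 0.4771.
P = 0.4771 / 7.414×10⁻⁶ = 64350 N.
Spring extension = P/k = 64350/(320×10³) = 0.2011 mm.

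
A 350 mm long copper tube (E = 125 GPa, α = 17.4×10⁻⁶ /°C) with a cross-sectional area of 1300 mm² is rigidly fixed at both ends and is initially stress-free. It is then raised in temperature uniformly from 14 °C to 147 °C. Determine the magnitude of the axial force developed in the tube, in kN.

The ends cannot move, so σ = EαΔT = 125×10³ × 17.4×10⁻⁶ × 133 = 289.3 MPa.
Axial force P = σA = 289.3 × 1300 = 376100 N = 376.1 kN, compressive.

P ≈ 376 kN (compressive)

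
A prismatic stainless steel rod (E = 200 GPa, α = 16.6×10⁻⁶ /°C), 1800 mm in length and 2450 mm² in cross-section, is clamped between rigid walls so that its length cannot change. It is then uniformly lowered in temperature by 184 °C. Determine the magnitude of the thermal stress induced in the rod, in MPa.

σ ≈ 611 MPa (tensile)

The supports are rigid, so the total axial strain is zero. The restrained thermal strain is ε = αΔT = 16.6×10⁻⁶ × 184 = 3054.4×10⁻⁶.
σ = EαΔT = 200×10³ × 16.6×10⁻⁶ × 184 = 610.9 MPa (tensile; the rod is trying to contract).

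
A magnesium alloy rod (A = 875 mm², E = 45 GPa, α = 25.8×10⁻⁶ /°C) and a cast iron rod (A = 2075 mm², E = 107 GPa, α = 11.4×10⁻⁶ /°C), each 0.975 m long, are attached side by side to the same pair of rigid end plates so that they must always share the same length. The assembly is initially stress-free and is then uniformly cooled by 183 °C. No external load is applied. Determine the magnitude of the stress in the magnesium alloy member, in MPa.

Equilibrium of a rigid end plate with no external load gives equal and opposite internal forces ±P in the two members. Since α_{magnesium alloy} > α_{cast iron}, cooling drives the magnesium alloy into tension and the cast iron into compression.
Compatibility of the two members (thermal + elastic change equal): (α₁ − α₂)ΔT = P·[1/(A₁E₁) + 1/(A₂E₂)].
|α₁ − α₂|·ΔT = 14.4×10⁻⁶ × 183 = 0.002635.
1/(A₁E₁) + 1/(A₂E₂) = 1/(875×45×10³) + 1/(2075×107×10³) = 2.99×10⁻⁸ N⁻¹.
So P = 0.002635 / 2.99×10⁻⁸ = 88.13 kN.
σ_{magnesium alloy} = P/A₁ = 88130/875 = 100.7 MPa, tensile.

σ ≈ 101 MPa (tensile)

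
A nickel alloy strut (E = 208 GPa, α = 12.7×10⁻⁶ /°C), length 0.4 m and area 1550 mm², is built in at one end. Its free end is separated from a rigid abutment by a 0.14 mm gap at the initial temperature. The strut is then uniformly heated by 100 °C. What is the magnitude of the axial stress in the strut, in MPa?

If the wall were absent the strut would grow by αΔT L = 12.7×10⁻⁶ × 100 × 400 = 0.508 mm.
This exceeds the 0.14 mm gap, so the wall pushes back. The portion of expansion that must be recovered elastically is δ_free − gap = 0.508 − 0.14 = 0.368 mm.
Compatibility: PL/(AE) = 0.368 mm, so σ = P/A = E × (0.368/400) = 191.4 MPa.

σ ≈ 191 MPa (compressive)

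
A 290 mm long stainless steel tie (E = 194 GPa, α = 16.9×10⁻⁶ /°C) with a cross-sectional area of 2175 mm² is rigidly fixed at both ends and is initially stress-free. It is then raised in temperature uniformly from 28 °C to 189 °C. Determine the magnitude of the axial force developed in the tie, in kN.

P ≈ 1150 kN (compressive)

Full restraint means ε = 0, so the stress is σ = EαΔT = 194×10³ × 16.9×10⁻⁶ × 161 = 527.9 MPa.
P = AEαΔT = 2175 × 194×10³ × 16.9×10⁻⁶ × 161 = 1148 kN (compressive).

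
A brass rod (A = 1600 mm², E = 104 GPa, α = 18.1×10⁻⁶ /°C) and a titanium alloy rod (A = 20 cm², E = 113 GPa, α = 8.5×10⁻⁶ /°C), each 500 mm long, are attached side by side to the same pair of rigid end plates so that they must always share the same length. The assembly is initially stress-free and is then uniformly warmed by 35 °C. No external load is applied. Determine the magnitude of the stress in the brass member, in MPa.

Both members must finish at the same length. With the larger α, the brass tends to over-expand; the plates restrain it, putting the brass in compression and the titanium alloy in tension. With no external load the two internal forces are equal and opposite, magnitude P.
Equating the net (thermal + elastic) strains gives |α₁ − α₂|·ΔT = P·[1/(A₁E₁) + 1/(A₂E₂)].
|α₁ − α₂|·ΔT = 9.6×10⁻⁶ × 35 = 0.000336.
1/(A₁E₁) + 1/(A₂E₂) = 1/(1600×104×10³) + 1/(2000×113×10³) = 1.043×10⁻⁸ N⁻¹.
P = 0.000336 / 1.043×10⁻⁸ = 32200 N = 32.2 kN.
σ_{brass} = P/A₁ = 32200/1600 = 20.13 MPa, compressive.

σ ≈ 20.1 MPa (compressive)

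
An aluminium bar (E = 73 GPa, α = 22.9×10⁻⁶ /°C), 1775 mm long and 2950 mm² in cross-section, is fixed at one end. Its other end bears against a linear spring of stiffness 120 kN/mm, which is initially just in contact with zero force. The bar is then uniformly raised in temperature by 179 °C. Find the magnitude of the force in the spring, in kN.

P ≈ 439 kN

The unrestrained thermal change is αΔT L = 22.9×10⁻⁶ × 179 × 1775 = 7.276 mm.
With a force P in the spring, the elastic change of the bar is PL/(AE) and that of the spring is P/k; compatibility requires their sum to equal δ_free.
P [ L/(AE) + 1/k ] = δ_free → P [ 1775/(2950×73×10³) + 1/(120×10³) ] = 7.276.
P = 7.276 / 1.658×10⁻⁵ = 438900 N.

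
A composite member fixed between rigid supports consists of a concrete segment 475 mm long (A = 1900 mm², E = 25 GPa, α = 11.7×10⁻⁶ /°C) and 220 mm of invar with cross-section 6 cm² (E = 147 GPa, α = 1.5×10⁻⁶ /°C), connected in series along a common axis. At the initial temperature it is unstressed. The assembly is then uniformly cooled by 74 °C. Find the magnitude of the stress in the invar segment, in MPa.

σ ≈ 58.1 MPa (tensile)

Free thermal contraction of the whole bar: Σ αᵢΔT Lᵢ = 11.7×10⁻⁶×74×475 + 1.5×10⁻⁶×74×220 = 0.4357 mm.
The rigid supports impose zero overall length change; the single axial force P common to all segments must satisfy P Σ Lᵢ/(AᵢEᵢ) = δ_free.
The series flexibility is Σ Lᵢ/(AᵢEᵢ) = 475/(1900×25×10³) + 220/(600×147×10³) = 1.249×10⁻⁵ mm/N.
P = 0.4357 / 1.249×10⁻⁵ = 34870 N = 34.87 kN, tensile.
σ_{invar} = P / A = 34870 / 600 = 58.12 MPa.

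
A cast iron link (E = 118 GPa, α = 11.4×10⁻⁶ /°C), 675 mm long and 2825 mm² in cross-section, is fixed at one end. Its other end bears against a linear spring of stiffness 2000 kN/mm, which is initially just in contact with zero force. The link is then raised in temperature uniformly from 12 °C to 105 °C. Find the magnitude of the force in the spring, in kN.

If the spring were absent the link would lengthen by αΔT L = 11.4×10⁻⁶ × 93 × 675 = 0.7156 mm.
With a force P in the spring, the elastic change of the link is PL/(AE) and that of the spring is P/k; compatibility requires their sum to equal δ_free.
So P = δ_free / [L/(AE) + 1/k] = 0.7156 / [ 675/(2825×118×10³) + 1/(2000×10³) ].
P = 0.7156 / 2.525×10⁻⁶ = 283400 N.

P ≈ 283 kN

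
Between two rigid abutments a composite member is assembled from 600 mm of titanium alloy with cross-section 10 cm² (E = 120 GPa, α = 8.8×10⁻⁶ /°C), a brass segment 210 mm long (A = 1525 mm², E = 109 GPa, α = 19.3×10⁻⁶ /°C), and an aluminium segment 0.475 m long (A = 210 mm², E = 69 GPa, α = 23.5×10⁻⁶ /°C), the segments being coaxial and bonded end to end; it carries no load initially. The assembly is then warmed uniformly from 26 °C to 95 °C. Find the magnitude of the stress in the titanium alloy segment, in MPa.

σ ≈ 36.2 MPa (compressive)

With the walls removed the bar would change length by δ_free = Σ αᵢΔT Lᵢ = 8.8×10⁻⁶×69×600 + 19.3×10⁻⁶×69×210 + 23.5×10⁻⁶×69×475 = 1.414 mm.
The walls prevent any net length change, so an axial force P (same in every segment) develops. Compatibility: P · Σ Lᵢ/(AᵢEᵢ) = δ_free.
The series flexibility is Σ Lᵢ/(AᵢEᵢ) = 600/(1000×120×10³) + 210/(1525×109×10³) + 475/(210×69×10³) = 3.904×10⁻⁵ mm/N.
P = 1.414 / 3.904×10⁻⁵ = 36220 N = 36.22 kN, compressive.
σ_{titanium alloy} = P / A = 36220 / 1000 = 36.22 MPa.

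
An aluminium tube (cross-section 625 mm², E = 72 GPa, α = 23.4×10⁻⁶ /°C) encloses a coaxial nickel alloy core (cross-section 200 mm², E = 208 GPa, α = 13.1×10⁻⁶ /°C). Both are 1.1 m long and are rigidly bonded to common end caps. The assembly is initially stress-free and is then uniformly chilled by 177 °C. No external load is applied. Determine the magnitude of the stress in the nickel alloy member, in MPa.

σ ≈ 197 MPa (compressive)

Both members must finish at the same length. With the larger α, the aluminium tends to over-contract; the plates restrain it, putting the aluminium in tension and the nickel alloy in compression. With no external load the two internal forces are equal and opposite, magnitude P.
Equating the net (thermal + elastic) strains gives |α₁ − α₂|·ΔT = P·[1/(A₁E₁) + 1/(A₂E₂)].
|α₁ − α₂|·ΔT = 10.3×10⁻⁶ × 177 = 0.001823.
1/(A₁E₁) + 1/(A₂E₂) = 1/(625×72×10³) + 1/(200×208×10³) = 4.626×10⁻⁸ N⁻¹.
P = 0.001823 / 4.626×10⁻⁸ = 39410 N = 39.41 kN.
σ_{nickel alloy} = P/A₂ = 39410/200 = 197 MPa, compressive.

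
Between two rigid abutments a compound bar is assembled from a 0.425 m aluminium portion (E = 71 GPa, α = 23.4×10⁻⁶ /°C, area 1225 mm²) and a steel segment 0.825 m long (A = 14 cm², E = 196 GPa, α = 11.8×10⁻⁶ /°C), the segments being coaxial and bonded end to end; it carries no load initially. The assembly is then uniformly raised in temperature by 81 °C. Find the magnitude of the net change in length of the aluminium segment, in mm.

|ΔL| ≈ 0.181 mm

With the walls removed the bar would change length by δ_free = Σ αᵢΔT Lᵢ = 23.4×10⁻⁶×81×425 + 11.8×10⁻⁶×81×825 = 1.594 mm.
The rigid supports impose zero overall length change; the single axial force P common to all segments must satisfy P Σ Lᵢ/(AᵢEᵢ) = δ_free.
Σ Lᵢ/(AᵢEᵢ) = 425/(1225×71×10³) + 825/(1400×196×10³) = 7.893×10⁻⁶ mm/N.
So P = 1.594 / 7.893×10⁻⁶ = 202 kN, compressive.
For the aluminium segment, free thermal change = 23.4×10⁻⁶×81×425 = 0.8055 mm and elastic change from P = 202000×425/(1225×71×10³) = 0.9869 mm; these oppose, so the net change is 0.181 mm (segment shortens).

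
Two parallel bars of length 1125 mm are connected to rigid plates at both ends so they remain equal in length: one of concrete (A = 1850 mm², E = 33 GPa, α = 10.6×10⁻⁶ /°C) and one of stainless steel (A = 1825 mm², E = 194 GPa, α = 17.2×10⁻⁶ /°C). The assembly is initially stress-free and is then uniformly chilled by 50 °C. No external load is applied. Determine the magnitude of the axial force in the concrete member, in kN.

The stainless steel has the larger α, so on cooling it would change length more than the concrete if both were free. The rigid plates force a common final length, so the stainless steel is put into tension and the concrete into compression, with equal and opposite forces P (no external load).
Equating the net (thermal + elastic) strains gives |α₁ − α₂|·ΔT = P·[1/(A₁E₁) + 1/(A₂E₂)].
|α₁ − α₂|·ΔT = 6.6×10⁻⁶ × 50 = 0.00033.
1/(A₁E₁) + 1/(A₂E₂) = 1/(1850×33×10³) + 1/(1825×194×10³) = 1.92×10⁻⁸ N⁻¹.
So P = 0.00033 / 1.92×10⁻⁸ = 17.18 kN.

P ≈ 17.2 kN (compressive in the concrete)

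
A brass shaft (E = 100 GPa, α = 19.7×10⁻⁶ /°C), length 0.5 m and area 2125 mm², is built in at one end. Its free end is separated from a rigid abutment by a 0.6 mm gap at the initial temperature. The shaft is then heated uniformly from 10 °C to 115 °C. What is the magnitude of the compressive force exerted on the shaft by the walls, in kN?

P ≈ 185 kN

If the wall were absent the shaft would grow by αΔT L = 19.7×10⁻⁶ × 105 × 500 = 1.034 mm.
This exceeds the 0.6 mm gap, so the wall pushes back. The portion of expansion that must be recovered elastically is δ_free − gap = 1.034 − 0.6 = 0.4342 mm.
So σ = E(δ_free − g)/L = 100×10³ × 0.4342/500 = 86.85 MPa.
P = σA = 86.85 × 2125 = 184.6 kN.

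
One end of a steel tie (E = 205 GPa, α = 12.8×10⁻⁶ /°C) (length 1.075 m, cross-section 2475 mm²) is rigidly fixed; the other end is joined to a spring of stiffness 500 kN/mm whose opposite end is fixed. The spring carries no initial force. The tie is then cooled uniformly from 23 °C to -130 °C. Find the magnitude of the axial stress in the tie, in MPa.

Free thermal contraction: δ_free = αΔT L = 12.8×10⁻⁶ × 153 × 1075 = 2.105 mm.
With a force P in the spring, the elastic change of the tie is PL/(AE) and that of the spring is P/k; compatibility requires their sum to equal δ_free.
So P = δ_free / [L/(AE) + 1/k] = 2.105 / [ 1075/(2475×205×10³) + 1/(500×10³) ].
P = 2.105 / 4.119×10⁻⁶ = 511100 N.
σ = P/A = 511100/2475 = 206.5 MPa.

σ ≈ 207 MPa (tensile)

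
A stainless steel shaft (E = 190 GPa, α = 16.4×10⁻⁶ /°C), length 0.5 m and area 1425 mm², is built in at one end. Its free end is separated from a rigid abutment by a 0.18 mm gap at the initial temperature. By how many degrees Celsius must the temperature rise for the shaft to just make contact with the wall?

Contact occurs when the free expansion equals the gap: αΔT L = 0.18 mm.
ΔT = 0.18 / (16.4×10⁻⁶ × 500) = 21.95 °C.

ΔT ≈ 22 °C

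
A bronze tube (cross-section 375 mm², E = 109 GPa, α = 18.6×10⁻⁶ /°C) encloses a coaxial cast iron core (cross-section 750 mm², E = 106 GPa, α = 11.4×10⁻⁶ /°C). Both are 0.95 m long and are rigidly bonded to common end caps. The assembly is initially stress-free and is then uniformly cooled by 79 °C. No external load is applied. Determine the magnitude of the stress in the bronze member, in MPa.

Equilibrium of a rigid end plate with no external load gives equal and opposite internal forces ±P in the two members. Since α_{bronze} > α_{cast iron}, cooling drives the bronze into tension and the cast iron into compression.
Equating the net (thermal + elastic) strains gives |α₁ − α₂|·ΔT = P·[1/(A₁E₁) + 1/(A₂E₂)].
|α₁ − α₂|·ΔT = 7.2×10⁻⁶ × 79 = 0.0005688.
1/(A₁E₁) + 1/(A₂E₂) = 1/(375×109×10³) + 1/(750×106×10³) = 3.704×10⁻⁸ N⁻¹.
So P = 0.0005688 / 3.704×10⁻⁸ = 15.35 kN.
σ_{bronze} = P/A₁ = 15350/375 = 40.95 MPa, tensile.

σ ≈ 40.9 MPa (tensile)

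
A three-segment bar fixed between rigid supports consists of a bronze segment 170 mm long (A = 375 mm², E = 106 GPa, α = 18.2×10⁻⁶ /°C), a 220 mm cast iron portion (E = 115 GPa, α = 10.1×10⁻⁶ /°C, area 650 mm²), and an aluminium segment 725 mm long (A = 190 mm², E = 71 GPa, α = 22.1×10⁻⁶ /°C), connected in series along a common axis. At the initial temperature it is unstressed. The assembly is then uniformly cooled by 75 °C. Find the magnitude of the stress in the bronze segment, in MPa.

If the supports were absent, the total length change would be Σ αᵢΔT Lᵢ = 18.2×10⁻⁶×75×170 + 10.1×10⁻⁶×75×220 + 22.1×10⁻⁶×75×725 = 1.6 mm.
Since the ends are fixed, an axial force P builds up, equal in every segment, with P · Σ Lᵢ/(AᵢEᵢ) = δ_free.
The series flexibility is Σ Lᵢ/(AᵢEᵢ) = 170/(375×106×10³) + 220/(650×115×10³) + 725/(190×71×10³) = 6.096×10⁻⁵ mm/N.
So P = 1.6 / 6.096×10⁻⁵ = 26.25 kN, tensile.
σ_{bronze} = P / A = 26250 / 375 = 70 MPa.

σ ≈ 70 MPa (tensile)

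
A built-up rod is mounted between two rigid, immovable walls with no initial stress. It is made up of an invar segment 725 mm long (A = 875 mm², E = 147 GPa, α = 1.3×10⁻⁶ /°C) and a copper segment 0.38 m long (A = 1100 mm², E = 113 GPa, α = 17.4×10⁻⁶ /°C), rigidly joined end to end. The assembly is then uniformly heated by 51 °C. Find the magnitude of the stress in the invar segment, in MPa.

If the supports were absent, the total length change would be Σ αᵢΔT Lᵢ = 1.3×10⁻⁶×51×725 + 17.4×10⁻⁶×51×380 = 0.3853 mm.
The rigid supports impose zero overall length change; the single axial force P common to all segments must satisfy P Σ Lᵢ/(AᵢEᵢ) = δ_free.
Σ Lᵢ/(AᵢEᵢ) = 725/(875×147×10³) + 380/(1100×113×10³) = 8.694×10⁻⁶ mm/N.
Hence P = δ_free / Σ(L/AE) = 0.3853/8.694×10⁻⁶ = 44.32 kN (compressive).
σ_{invar} = P / A = 44320 / 875 = 50.65 MPa.

σ ≈ 50.6 MPa (compressive)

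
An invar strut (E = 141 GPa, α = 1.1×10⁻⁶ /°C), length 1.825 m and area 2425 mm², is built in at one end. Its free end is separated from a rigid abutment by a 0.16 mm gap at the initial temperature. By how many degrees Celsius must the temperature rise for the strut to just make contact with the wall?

Contact occurs when the free expansion equals the gap: αΔT L = 0.16 mm.
ΔT = 0.16 / (1.1×10⁻⁶ × 1825) = 79.7 °C.

ΔT ≈ 79.7 °C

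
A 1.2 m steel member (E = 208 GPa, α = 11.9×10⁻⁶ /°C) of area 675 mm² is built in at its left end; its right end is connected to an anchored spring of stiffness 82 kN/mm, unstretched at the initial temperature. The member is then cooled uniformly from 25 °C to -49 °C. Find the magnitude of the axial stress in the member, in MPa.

σ ≈ 75.5 MPa (tensile)

Free thermal contraction: δ_free = αΔT L = 11.9×10⁻⁶ × 74 × 1200 = 1.057 mm.
Let P be the tensile force in the spring. The member extends elastically by PL/(AE) and the spring stretches by P/k; together these equal δ_free.
So P = δ_free / [L/(AE) + 1/k] = 1.057 / [ 1200/(675×208×10³) + 1/(82×10³) ].
P = 1.057 / 2.074×10⁻⁵ = 50950 N.
σ = P/A = 50950/675 = 75.47 MPa.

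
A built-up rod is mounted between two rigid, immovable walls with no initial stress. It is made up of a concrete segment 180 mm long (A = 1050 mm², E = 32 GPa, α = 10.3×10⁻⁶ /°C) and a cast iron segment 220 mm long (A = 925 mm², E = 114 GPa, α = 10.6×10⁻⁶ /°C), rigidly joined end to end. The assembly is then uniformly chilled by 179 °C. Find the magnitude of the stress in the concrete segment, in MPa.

If the supports were absent, the total length change would be Σ αᵢΔT Lᵢ = 10.3×10⁻⁶×179×180 + 10.6×10⁻⁶×179×220 = 0.7493 mm.
The rigid supports impose zero overall length change; the single axial force P common to all segments must satisfy P Σ Lᵢ/(AᵢEᵢ) = δ_free.
Σ Lᵢ/(AᵢEᵢ) = 180/(1050×32×10³) + 220/(925×114×10³) = 7.443×10⁻⁶ mm/N.
P = 0.7493 / 7.443×10⁻⁶ = 100700 N = 100.7 kN, tensile.
σ_{concrete} = P / A = 100700 / 1050 = 95.87 MPa.

σ ≈ 95.9 MPa (tensile)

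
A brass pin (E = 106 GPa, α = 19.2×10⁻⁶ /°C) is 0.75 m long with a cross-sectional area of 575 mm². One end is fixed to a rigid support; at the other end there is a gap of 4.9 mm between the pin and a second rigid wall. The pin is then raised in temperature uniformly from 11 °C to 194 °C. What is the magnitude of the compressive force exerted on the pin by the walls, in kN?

P ≈ 0 kN

Free thermal elongation = αΔT L = 19.2×10⁻⁶ × 183 × 750 = 2.635 mm.
Since δ_free = 2.64 mm is less than the 4.9 mm gap, the pin never touches the wall. No axial force develops.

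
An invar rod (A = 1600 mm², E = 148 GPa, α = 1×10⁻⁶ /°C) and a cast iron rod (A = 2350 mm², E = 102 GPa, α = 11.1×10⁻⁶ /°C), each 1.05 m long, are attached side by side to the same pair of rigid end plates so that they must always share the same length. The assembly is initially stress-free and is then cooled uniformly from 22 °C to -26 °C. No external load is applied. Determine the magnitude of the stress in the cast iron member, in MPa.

σ ≈ 24.6 MPa (tensile)

The cast iron has the larger α, so on cooling it would change length more than the invar if both were free. The rigid plates force a common final length, so the cast iron is put into tension and the invar into compression, with equal and opposite forces P (no external load).
Compatibility of the two members (thermal + elastic change equal): (α₁ − α₂)ΔT = P·[1/(A₁E₁) + 1/(A₂E₂)].
|α₁ − α₂|·ΔT = 10.1×10⁻⁶ × 48 = 0.0004848.
1/(A₁E₁) + 1/(A₂E₂) = 1/(1600×148×10³) + 1/(2350×102×10³) = 8.395×10⁻⁹ N⁻¹.
P = 0.0004848 / 8.395×10⁻⁹ = 57750 N = 57.75 kN.
σ_{cast iron} = P/A₂ = 57750/2350 = 24.57 MPa, tensile.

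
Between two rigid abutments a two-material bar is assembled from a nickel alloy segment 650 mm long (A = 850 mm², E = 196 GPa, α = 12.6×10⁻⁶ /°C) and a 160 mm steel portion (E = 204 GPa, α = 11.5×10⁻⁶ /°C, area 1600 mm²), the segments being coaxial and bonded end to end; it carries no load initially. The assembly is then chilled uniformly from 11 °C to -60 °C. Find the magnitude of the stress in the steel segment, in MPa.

σ ≈ 101 MPa (tensile)

Free thermal contraction of the whole bar: Σ αᵢΔT Lᵢ = 12.6×10⁻⁶×71×650 + 11.5×10⁻⁶×71×160 = 0.7121 mm.
Since the ends are fixed, an axial force P builds up, equal in every segment, with P · Σ Lᵢ/(AᵢEᵢ) = δ_free.
The series flexibility is Σ Lᵢ/(AᵢEᵢ) = 650/(850×196×10³) + 160/(1600×204×10³) = 4.392×10⁻⁶ mm/N.
So P = 0.7121 / 4.392×10⁻⁶ = 162.2 kN, tensile.
σ_{steel} = P / A = 162200 / 1600 = 101.3 MPa.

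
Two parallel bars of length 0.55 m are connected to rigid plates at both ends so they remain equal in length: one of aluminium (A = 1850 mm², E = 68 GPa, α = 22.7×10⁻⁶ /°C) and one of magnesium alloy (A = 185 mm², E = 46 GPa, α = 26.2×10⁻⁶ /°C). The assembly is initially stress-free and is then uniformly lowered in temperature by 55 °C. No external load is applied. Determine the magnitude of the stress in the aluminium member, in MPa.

σ ≈ 0.829 MPa (compressive)

Equilibrium of a rigid end plate with no external load gives equal and opposite internal forces ±P in the two members. Since α_{magnesium alloy} > α_{aluminium}, cooling drives the magnesium alloy into tension and the aluminium into compression.
Equating the net (thermal + elastic) strains gives |α₁ − α₂|·ΔT = P·[1/(A₁E₁) + 1/(A₂E₂)].
|α₁ − α₂|·ΔT = 3.5×10⁻⁶ × 55 = 0.0001925.
1/(A₁E₁) + 1/(A₂E₂) = 1/(1850×68×10³) + 1/(185×46×10³) = 1.255×10⁻⁷ N⁻¹.
So P = 0.0001925 / 1.255×10⁻⁷ = 1.534 kN.
σ_{aluminium} = P/A₁ = 1534/1850 = 0.8294 MPa, compressive.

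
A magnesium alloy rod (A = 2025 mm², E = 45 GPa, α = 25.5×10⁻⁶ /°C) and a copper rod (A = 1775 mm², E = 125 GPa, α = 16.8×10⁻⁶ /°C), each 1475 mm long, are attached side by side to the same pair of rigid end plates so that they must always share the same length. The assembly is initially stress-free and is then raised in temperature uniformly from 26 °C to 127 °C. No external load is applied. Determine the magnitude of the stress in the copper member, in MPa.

σ ≈ 32 MPa (tensile)

Both members must finish at the same length. With the larger α, the magnesium alloy tends to over-expand; the plates restrain it, putting the magnesium alloy in compression and the copper in tension. With no external load the two internal forces are equal and opposite, magnitude P.
Setting the final lengths equal and cancelling L: (α₁ − α₂)ΔT = P/(A₁E₁) + P/(A₂E₂).
|α₁ − α₂|·ΔT = 8.7×10⁻⁶ × 101 = 0.0008787.
1/(A₁E₁) + 1/(A₂E₂) = 1/(2025×45×10³) + 1/(1775×125×10³) = 1.548×10⁻⁸ N⁻¹.
P = 0.0008787 / 1.548×10⁻⁸ = 56760 N = 56.76 kN.
σ_{copper} = P/A₂ = 56760/1775 = 31.98 MPa, tensile.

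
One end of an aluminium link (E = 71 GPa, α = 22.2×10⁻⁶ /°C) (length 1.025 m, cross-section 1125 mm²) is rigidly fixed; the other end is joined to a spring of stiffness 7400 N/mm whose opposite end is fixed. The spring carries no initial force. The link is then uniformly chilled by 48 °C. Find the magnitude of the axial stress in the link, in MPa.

σ ≈ 6.56 MPa (tensile)

The unrestrained thermal change is αΔT L = 22.2×10⁻⁶ × 48 × 1025 = 1.092 mm.
With a force P in the spring, the elastic change of the link is PL/(AE) and that of the spring is P/k; compatibility requires their sum to equal δ_free.
So P = δ_free / [L/(AE) + 1/k] = 1.092 / [ 1025/(1125×71×10³) + 1/(7400) ].
P = 1.092 / 0.000148 = 7382 N.
σ = P/A = 7382/1125 = 6.561 MPa.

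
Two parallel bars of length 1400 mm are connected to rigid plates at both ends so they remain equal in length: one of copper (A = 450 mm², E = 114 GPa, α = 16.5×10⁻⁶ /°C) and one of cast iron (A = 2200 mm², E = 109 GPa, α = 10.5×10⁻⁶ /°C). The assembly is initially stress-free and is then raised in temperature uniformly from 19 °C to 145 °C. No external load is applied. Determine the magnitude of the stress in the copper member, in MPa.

σ ≈ 71 MPa (compressive)

Both members must finish at the same length. With the larger α, the copper tends to over-expand; the plates restrain it, putting the copper in compression and the cast iron in tension. With no external load the two internal forces are equal and opposite, magnitude P.
Equating the net (thermal + elastic) strains gives |α₁ − α₂|·ΔT = P·[1/(A₁E₁) + 1/(A₂E₂)].
|α₁ − α₂|·ΔT = 6×10⁻⁶ × 126 = 0.000756.
1/(A₁E₁) + 1/(A₂E₂) = 1/(450×114×10³) + 1/(2200×109×10³) = 2.366×10⁻⁸ N⁻¹.
P = 0.000756 / 2.366×10⁻⁸ = 31950 N = 31.95 kN.
σ_{copper} = P/A₁ = 31950/450 = 71 MPa, compressive.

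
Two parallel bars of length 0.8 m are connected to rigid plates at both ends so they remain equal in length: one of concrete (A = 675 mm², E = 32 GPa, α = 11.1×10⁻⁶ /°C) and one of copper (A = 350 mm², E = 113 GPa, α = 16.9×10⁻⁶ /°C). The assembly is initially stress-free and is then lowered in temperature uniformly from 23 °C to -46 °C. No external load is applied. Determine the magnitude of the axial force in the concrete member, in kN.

P ≈ 5.59 kN (compressive in the concrete)

Equilibrium of a rigid end plate with no external load gives equal and opposite internal forces ±P in the two members. Since α_{copper} > α_{concrete}, cooling drives the copper into tension and the concrete into compression.
Equating the net (thermal + elastic) strains gives |α₁ − α₂|·ΔT = P·[1/(A₁E₁) + 1/(A₂E₂)].
|α₁ − α₂|·ΔT = 5.8×10⁻⁶ × 69 = 0.0004002.
1/(A₁E₁) + 1/(A₂E₂) = 1/(675×32×10³) + 1/(350×113×10³) = 7.158×10⁻⁸ N⁻¹.
P = 0.0004002 / 7.158×10⁻⁸ = 5591 N = 5.591 kN.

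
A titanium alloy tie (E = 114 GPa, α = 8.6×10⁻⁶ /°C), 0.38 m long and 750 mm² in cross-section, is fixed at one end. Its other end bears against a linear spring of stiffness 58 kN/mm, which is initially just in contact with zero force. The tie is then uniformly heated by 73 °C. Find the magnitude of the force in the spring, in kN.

P ≈ 11 kN

If the spring were absent the tie would lengthen by αΔT L = 8.6×10⁻⁶ × 73 × 380 = 0.2386 mm.
With a force P in the spring, the elastic change of the tie is PL/(AE) and that of the spring is P/k; compatibility requires their sum to equal δ_free.
So P = δ_free / [L/(AE) + 1/k] = 0.2386 / [ 380/(750×114×10³) + 1/(58×10³) ].
P = 0.2386 / 2.169×10⁻⁵ = 11000 N.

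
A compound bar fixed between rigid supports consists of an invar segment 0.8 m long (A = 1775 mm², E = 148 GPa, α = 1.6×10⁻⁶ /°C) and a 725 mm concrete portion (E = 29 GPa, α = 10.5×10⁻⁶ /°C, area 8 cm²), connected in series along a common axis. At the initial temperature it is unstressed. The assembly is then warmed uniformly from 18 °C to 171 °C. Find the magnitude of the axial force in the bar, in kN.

With the walls removed the bar would change length by δ_free = Σ αᵢΔT Lᵢ = 1.6×10⁻⁶×153×800 + 10.5×10⁻⁶×153×725 = 1.361 mm.
The walls prevent any net length change, so an axial force P (same in every segment) develops. Compatibility: P · Σ Lᵢ/(AᵢEᵢ) = δ_free.
Σ Lᵢ/(AᵢEᵢ) = 800/(1775×148×10³) + 725/(800×29×10³) = 3.43×10⁻⁵ mm/N.
P = 1.361 / 3.43×10⁻⁵ = 39670 N = 39.67 kN, compressive.

P ≈ 39.7 kN (compressive)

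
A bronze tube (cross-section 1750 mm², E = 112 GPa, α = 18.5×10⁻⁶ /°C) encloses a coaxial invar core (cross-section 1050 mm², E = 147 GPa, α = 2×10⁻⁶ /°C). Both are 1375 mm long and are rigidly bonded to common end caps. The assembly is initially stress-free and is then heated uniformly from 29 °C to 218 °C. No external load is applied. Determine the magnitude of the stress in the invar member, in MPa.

σ ≈ 256 MPa (tensile)

Equilibrium of a rigid end plate with no external load gives equal and opposite internal forces ±P in the two members. Since α_{bronze} > α_{invar}, heating drives the bronze into compression and the invar into tension.
Compatibility of the two members (thermal + elastic change equal): (α₁ − α₂)ΔT = P·[1/(A₁E₁) + 1/(A₂E₂)].
|α₁ − α₂|·ΔT = 16.5×10⁻⁶ × 189 = 0.003118.
1/(A₁E₁) + 1/(A₂E₂) = 1/(1750×112×10³) + 1/(1050×147×10³) = 1.158×10⁻⁸ N⁻¹.
P = 0.003118 / 1.158×10⁻⁸ = 269300 N = 269.3 kN.
σ_{invar} = P/A₂ = 269300/1050 = 256.5 MPa, tensile.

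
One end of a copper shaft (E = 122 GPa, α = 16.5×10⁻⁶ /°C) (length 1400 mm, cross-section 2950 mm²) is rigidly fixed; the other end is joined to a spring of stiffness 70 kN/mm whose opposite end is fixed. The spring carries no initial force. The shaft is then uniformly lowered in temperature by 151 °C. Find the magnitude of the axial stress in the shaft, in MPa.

The unrestrained thermal change is αΔT L = 16.5×10⁻⁶ × 151 × 1400 = 3.488 mm.
With a force P in the spring, the elastic change of the shaft is PL/(AE) and that of the spring is P/k; compatibility requires their sum to equal δ_free.
P [ L/(AE) + 1/k ] = δ_free → P [ 1400/(2950×122×10³) + 1/(70×10³) ] = 3.488.
P = 3.488 / 1.818×10⁻⁵ = 191900 N.
σ = P/A = 191900/2950 = 65.05 MPa.

σ ≈ 65.1 MPa (tensile)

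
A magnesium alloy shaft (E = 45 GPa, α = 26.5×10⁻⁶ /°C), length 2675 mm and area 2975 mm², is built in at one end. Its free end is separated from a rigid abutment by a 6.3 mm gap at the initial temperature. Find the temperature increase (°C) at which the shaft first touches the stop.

ΔT ≈ 88.9 °C

The gap closes when αΔT L = 6.3 mm, since the shaft is still unstressed at that instant.
ΔT = 6.3 / (26.5×10⁻⁶ × 2675) = 88.87 °C.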